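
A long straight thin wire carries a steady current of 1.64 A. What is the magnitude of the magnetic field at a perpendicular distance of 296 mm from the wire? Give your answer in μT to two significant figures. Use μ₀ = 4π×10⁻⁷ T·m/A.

For an infinitely long straight wire, B = μ₀I/(2πd).
B = (4π×10⁻⁷ × 1.64) / (2π × 0.296) = 1.11×10⁻⁶ T.

B ≈ 1.1 μT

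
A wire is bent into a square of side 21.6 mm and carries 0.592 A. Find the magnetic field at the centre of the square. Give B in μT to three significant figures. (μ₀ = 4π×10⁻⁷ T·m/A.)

B ≈ 31.0 μT

Each side is a finite straight segment at perpendicular distance d = a/(2 tan(π/4)) = 0.0108 m from the centre, with end-angles ±π/4.
One side contributes B₁ = (μ₀I/4πd)·2 sin(π/4) = 7.75×10⁻⁶ T.
All 4 sides add in the same direction: B = 4 × 7.75×10⁻⁶ = 3.10×10⁻⁵ T.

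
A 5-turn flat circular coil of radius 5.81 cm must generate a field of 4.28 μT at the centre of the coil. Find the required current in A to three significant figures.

I ≈ 0.0792 A

For an N-turn coil, B = Nμ₀I/(2R) with R = 0.0581 m, so I = 2RB/(Nμ₀) = 2 × 0.0581 × 4.28×10⁻⁶ / (5 × 4π×10⁻⁷) = 7.92×10⁻² A.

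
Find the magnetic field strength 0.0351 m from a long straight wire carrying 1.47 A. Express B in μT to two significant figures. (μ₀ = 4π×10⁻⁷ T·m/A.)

For an infinitely long straight wire, B = μ₀I/(2πd).
B = (4π×10⁻⁷ × 1.47) / (2π × 0.0351) = 8.38×10⁻⁶ T.

B ≈ 8.4 μT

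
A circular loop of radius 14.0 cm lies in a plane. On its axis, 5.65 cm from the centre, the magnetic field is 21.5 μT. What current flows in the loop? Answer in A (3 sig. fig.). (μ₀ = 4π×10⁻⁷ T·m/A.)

I ≈ 6.01 A

On the axis of a loop, B = μ₀IR²/[2(R²+z²)^(3/2)], so I = 2B(R²+z²)^(3/2)/(μ₀R²).
R² + z² = 0.0196 + 0.003192 = 0.02279 m²; raised to 3/2 gives 3.44×10⁻³ m³.
I = 2 × 2.15×10⁻⁵ × 3.44×10⁻³ / (1.26×10⁻⁶ × 0.0196) = 6.01 A.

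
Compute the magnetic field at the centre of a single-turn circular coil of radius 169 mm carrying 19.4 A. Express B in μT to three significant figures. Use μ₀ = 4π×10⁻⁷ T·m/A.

At the centre of a circular loop the Biot–Savart law gives B = μ₀I/(2R).
B = (4π×10⁻⁷ × 19.4) / (2 × 0.169) = 7.21×10⁻⁵ T.

B ≈ 72.1 μT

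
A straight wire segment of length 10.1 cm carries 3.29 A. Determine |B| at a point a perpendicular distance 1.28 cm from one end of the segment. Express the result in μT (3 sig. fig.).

For a finite straight segment, B = (μ₀I/4πd)(sinθ₁ + sinθ₂), where θ₁, θ₂ are the angles from the perpendicular to each end.
The perpendicular foot is at one end, so the two end-offsets along the wire are 0 and L = 0.101 m.
sinθ₁ = 0/√(0²+0.0128²) = 0.0000; sinθ₂ = 0.101/√(0.101²+0.0128²) = 0.9921.
B = (4π×10⁻⁷ × 3.29) / (4π × 0.0128) × (0.0000 + 0.9921) = 2.55×10⁻⁵ T.

B ≈ 25.5 μT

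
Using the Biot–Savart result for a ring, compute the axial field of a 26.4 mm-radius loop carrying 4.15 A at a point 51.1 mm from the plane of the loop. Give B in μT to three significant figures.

B ≈ 9.55 μT

On the axis of a circular loop, B = μ₀IR² / [2(R²+z²)^(3/2)].
R² + z² = (0.0264)² + (0.0511)² = 0.003308 m², and (R²+z²)^(3/2) = 1.90×10⁻⁴ m³.
B = (4π×10⁻⁷ × 4.15 × 0.000697) / (2 × 1.90×10⁻⁴) = 9.55×10⁻⁶ T.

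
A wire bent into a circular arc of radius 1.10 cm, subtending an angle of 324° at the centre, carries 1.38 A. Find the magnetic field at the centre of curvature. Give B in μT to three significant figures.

The Biot–Savart field of a circular arc at its centre is B = μ₀Iφ/(4πR), with φ = 5.655 rad.
B = (4π×10⁻⁷ × 1.38 × 5.655) / (4π × 0.011) = 7.09×10⁻⁵ T.

B ≈ 70.9 μT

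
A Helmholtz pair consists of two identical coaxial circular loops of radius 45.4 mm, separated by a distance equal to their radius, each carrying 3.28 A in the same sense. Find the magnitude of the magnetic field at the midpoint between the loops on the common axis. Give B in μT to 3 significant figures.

Each loop contributes B = μ₀IR²/[2(R²+z²)^(3/2)] on the axis, with z measured from that loop.
Loop 1 (z = 0.0227 m): B₁ = 3.25×10⁻⁵ T. Loop 2 (z = 0.0227 m): B₂ = 3.25×10⁻⁵ T.
The fields add: B = B₁ + B₂ = 6.50×10⁻⁵ T.

B ≈ 65.0 μT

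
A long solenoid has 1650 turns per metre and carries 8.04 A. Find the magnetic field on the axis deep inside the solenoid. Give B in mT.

Inside a long solenoid, B = μ₀nI with n = 1650 turns/m.
B = 4π×10⁻⁷ × 1650 × 8.04 = 1.67×10⁻² T.

B ≈ 16.7 mT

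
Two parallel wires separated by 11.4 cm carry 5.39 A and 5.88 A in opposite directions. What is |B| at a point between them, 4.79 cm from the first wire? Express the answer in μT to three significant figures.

Each long wire gives B = μ₀I/(2πd). Distances are d₁ = 0.0479 m and d₂ = 0.0661 m.
B₁ = 2.25×10⁻⁵ T, B₂ = 1.78×10⁻⁵ T.
Between antiparallel currents both contributions point the same way, so they add. B = B₁ + B₂ = 2.25×10⁻⁵ + 1.78×10⁻⁵ = 4.03×10⁻⁵ T.

B ≈ 40.3 μT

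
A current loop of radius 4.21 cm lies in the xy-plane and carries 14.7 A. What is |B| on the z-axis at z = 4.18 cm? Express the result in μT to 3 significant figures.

On the axis of a circular loop, B = μ₀IR² / [2(R²+z²)^(3/2)].
R² + z² = (0.0421)² + (0.0418)² = 0.00352 m², and (R²+z²)^(3/2) = 2.09×10⁻⁴ m³.
B = (4π×10⁻⁷ × 14.7 × 0.001772) / (2 × 2.09×10⁻⁴) = 7.84×10⁻⁵ T.

B ≈ 78.4 μT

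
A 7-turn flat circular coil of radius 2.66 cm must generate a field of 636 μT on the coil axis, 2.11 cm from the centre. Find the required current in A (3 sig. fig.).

I ≈ 8.00 A

For an N-turn coil, B = Nμ₀IR²/[2(R²+z²)^(3/2)] with R = 0.0266 m, z = 0.0211 m, so I = 2B(R²+z²)^(3/2)/(Nμ₀R²) = 2 × 6.36×10⁻⁴ × 3.91×10⁻⁵ / (7 × 4π×10⁻⁷ × 0.0007076) = 8.00 A.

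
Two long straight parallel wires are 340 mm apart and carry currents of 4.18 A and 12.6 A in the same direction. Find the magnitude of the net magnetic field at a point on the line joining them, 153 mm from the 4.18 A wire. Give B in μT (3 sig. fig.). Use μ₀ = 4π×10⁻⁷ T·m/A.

B ≈ 8.01 μT

Each long wire gives B = μ₀I/(2πd). Distances are d₁ = 0.153 m and d₂ = 0.187 m.
B₁ = 5.46×10⁻⁶ T, B₂ = 1.35×10⁻⁵ T.
Between parallel currents the two contributions point in opposite directions, so they subtract. B = |B₁ − B₂| = |5.46×10⁻⁶ − 1.35×10⁻⁵| = 8.01×10⁻⁶ T.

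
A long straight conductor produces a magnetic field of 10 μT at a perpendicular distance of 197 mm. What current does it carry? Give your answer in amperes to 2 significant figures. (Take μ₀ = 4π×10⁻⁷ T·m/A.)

For a long straight wire B = μ₀I/(2πd), so I = 2πdB/μ₀.
I = 2π × 0.197 × 1.00×10⁻⁵ / (4π×10⁻⁷) = 9.85 A.

I ≈ 9.8 A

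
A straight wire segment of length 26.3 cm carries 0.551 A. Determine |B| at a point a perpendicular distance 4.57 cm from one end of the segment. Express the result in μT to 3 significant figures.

B ≈ 1.19 μT

For a finite straight segment, B = (μ₀I/4πd)(sinθ₁ + sinθ₂), where θ₁, θ₂ are the angles from the perpendicular to each end.
The perpendicular foot is at one end, so the two end-offsets along the wire are 0 and L = 0.263 m.
sinθ₁ = 0/√(0²+0.0457²) = 0.0000; sinθ₂ = 0.263/√(0.263²+0.0457²) = 0.9852.
B = (4π×10⁻⁷ × 0.551) / (4π × 0.0457) × (0.0000 + 0.9852) = 1.19×10⁻⁶ T.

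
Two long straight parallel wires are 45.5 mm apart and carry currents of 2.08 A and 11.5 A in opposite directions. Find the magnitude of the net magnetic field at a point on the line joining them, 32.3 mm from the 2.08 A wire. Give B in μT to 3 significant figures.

Each long wire gives B = μ₀I/(2πd). Distances are d₁ = 0.0323 m and d₂ = 0.0132 m.
B₁ = 1.29×10⁻⁵ T, B₂ = 1.74×10⁻⁴ T.
Between antiparallel currents both contributions point the same way, so they add. B = B₁ + B₂ = 1.29×10⁻⁵ + 1.74×10⁻⁴ = 1.87×10⁻⁴ T.

B ≈ 187 μT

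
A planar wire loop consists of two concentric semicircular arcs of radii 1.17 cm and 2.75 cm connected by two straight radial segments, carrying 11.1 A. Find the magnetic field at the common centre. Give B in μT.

The radial connectors point toward the centre, so dl × r̂ = 0 and they contribute nothing.
Each semicircle gives μ₀I/(4R): inner arc 2.98×10⁻⁴ T, outer arc 1.27×10⁻⁴ T.
The two arcs carry current in opposite angular senses, so their fields oppose: B = |2.98×10⁻⁴ − 1.27×10⁻⁴| = 1.71×10⁻⁴ T.

B ≈ 171 μT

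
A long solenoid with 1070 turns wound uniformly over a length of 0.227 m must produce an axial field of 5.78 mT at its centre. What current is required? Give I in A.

I ≈ 0.976 A

Inside a long solenoid B = μ₀nI with n = 4714 m⁻¹, so I = B/(μ₀n).
I = 5.78×10⁻³ / (4π×10⁻⁷ × 4714) = 0.976 A.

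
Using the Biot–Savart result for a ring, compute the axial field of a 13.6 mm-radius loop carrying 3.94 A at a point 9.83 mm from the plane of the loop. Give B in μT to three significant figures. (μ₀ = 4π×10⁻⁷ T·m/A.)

B ≈ 96.9 μT

On the axis of a circular loop, B = μ₀IR² / [2(R²+z²)^(3/2)].
R² + z² = (0.0136)² + (0.00983)² = 0.0002816 m², and (R²+z²)^(3/2) = 4.73×10⁻⁶ m³.
B = (4π×10⁻⁷ × 3.94 × 0.000185) / (2 × 4.73×10⁻⁶) = 9.69×10⁻⁵ T.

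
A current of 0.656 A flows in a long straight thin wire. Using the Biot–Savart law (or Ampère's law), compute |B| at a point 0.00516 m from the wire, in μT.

For an infinitely long straight wire, B = μ₀I/(2πd).
B = (4π×10⁻⁷ × 0.656) / (2π × 0.00516) = 2.54×10⁻⁵ T.

B ≈ 25.4 μT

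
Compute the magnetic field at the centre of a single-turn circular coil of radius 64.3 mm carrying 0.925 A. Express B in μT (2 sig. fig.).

At the centre of a circular loop the Biot–Savart law gives B = μ₀I/(2R).
B = (4π×10⁻⁷ × 0.925) / (2 × 0.0643) = 9.04×10⁻⁶ T.

B ≈ 9.0 μT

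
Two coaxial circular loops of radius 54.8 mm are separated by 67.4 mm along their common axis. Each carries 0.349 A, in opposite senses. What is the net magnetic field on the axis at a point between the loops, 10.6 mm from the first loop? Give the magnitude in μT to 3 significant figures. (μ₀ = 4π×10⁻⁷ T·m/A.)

B ≈ 2.45 μT

Each loop contributes B = μ₀IR²/[2(R²+z²)^(3/2)] on the axis, with z measured from that loop.
Loop 1 (z = 0.0106 m): B₁ = 3.79×10⁻⁶ T. Loop 2 (z = 0.0568 m): B₂ = 1.34×10⁻⁶ T.
The fields oppose: B = |B₁ − B₂| = 2.45×10⁻⁶ T.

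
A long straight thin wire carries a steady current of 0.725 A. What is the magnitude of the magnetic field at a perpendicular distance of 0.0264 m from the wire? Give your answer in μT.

B ≈ 5.49 μT

For an infinitely long straight wire, B = μ₀I/(2πd).
B = (4π×10⁻⁷ × 0.725) / (2π × 0.0264) = 5.49×10⁻⁶ T.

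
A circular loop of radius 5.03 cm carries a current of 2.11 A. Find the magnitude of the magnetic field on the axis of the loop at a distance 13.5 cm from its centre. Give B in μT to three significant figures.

B ≈ 1.12 μT

On the axis of a circular loop, B = μ₀IR² / [2(R²+z²)^(3/2)].
R² + z² = (0.0503)² + (0.135)² = 0.02076 m², and (R²+z²)^(3/2) = 2.99×10⁻³ m³.
B = (4π×10⁻⁷ × 2.11 × 0.00253) / (2 × 2.99×10⁻³) = 1.12×10⁻⁶ T.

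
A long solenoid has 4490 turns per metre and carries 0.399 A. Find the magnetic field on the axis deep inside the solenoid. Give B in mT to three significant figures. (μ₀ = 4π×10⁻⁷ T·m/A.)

B ≈ 2.25 mT

Inside a long solenoid, B = μ₀nI with n = 4490 turns/m.
B = 4π×10⁻⁷ × 4490 × 0.399 = 2.25×10⁻³ T.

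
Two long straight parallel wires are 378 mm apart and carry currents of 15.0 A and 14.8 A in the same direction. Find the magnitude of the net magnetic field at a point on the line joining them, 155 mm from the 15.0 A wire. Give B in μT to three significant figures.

Each long wire gives B = μ₀I/(2πd). Distances are d₁ = 0.155 m and d₂ = 0.223 m.
B₁ = 1.94×10⁻⁵ T, B₂ = 1.33×10⁻⁵ T.
Between parallel currents the two contributions point in opposite directions, so they subtract. B = |B₁ − B₂| = |1.94×10⁻⁵ − 1.33×10⁻⁵| = 6.08×10⁻⁶ T.

B ≈ 6.08 μT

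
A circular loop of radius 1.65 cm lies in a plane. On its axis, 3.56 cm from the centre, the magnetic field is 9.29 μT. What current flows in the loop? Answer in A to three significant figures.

I ≈ 3.28 A

On the axis of a loop, B = μ₀IR²/[2(R²+z²)^(3/2)], so I = 2B(R²+z²)^(3/2)/(μ₀R²).
R² + z² = 0.0002723 + 0.001267 = 0.00154 m²; raised to 3/2 gives 6.04×10⁻⁵ m³.
I = 2 × 9.29×10⁻⁶ × 6.04×10⁻⁵ / (1.26×10⁻⁶ × 0.0002723) = 3.28 A.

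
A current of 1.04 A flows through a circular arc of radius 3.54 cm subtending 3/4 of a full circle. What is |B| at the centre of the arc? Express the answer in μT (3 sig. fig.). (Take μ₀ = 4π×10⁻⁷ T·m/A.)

B ≈ 13.8 μT

The Biot–Savart field of a circular arc at its centre is B = μ₀Iφ/(4πR), with φ = 4.712 rad.
B = (4π×10⁻⁷ × 1.04 × 4.712) / (4π × 0.0354) = 1.38×10⁻⁵ T.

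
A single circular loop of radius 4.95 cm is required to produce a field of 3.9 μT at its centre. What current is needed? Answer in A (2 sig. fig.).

I ≈ 0.31 A

At the centre of a circular loop B = μ₀I/(2R), so I = 2RB/μ₀.
With R = 0.0495 m, I = 2 × 0.0495 × 3.90×10⁻⁶ / (4π×10⁻⁷) = 0.307 A.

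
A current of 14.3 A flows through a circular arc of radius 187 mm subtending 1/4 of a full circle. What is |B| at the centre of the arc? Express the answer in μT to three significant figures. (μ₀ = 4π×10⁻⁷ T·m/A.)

B ≈ 12.0 μT

The Biot–Savart field of a circular arc at its centre is B = μ₀Iφ/(4πR), with φ = 1.571 rad.
B = (4π×10⁻⁷ × 14.3 × 1.571) / (4π × 0.187) = 1.20×10⁻⁵ T.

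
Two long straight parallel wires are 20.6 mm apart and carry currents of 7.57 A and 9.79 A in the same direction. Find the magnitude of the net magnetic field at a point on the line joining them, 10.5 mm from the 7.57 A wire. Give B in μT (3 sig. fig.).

B ≈ 49.7 μT

Each long wire gives B = μ₀I/(2πd). Distances are d₁ = 0.0105 m and d₂ = 0.0101 m.
B₁ = 1.44×10⁻⁴ T, B₂ = 1.94×10⁻⁴ T.
Between parallel currents the two contributions point in opposite directions, so they subtract. B = |B₁ − B₂| = |1.44×10⁻⁴ − 1.94×10⁻⁴| = 4.97×10⁻⁵ T.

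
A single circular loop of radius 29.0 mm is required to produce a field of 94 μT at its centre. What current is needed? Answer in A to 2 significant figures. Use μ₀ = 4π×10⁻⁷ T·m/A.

I ≈ 4.3 A

At the centre of a circular loop B = μ₀I/(2R), so I = 2RB/μ₀.
With R = 0.029 m, I = 2 × 0.029 × 9.40×10⁻⁵ / (4π×10⁻⁷) = 4.34 A.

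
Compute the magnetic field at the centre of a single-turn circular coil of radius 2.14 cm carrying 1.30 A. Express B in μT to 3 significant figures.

B ≈ 38.2 μT

At the centre of a circular loop the Biot–Savart law gives B = μ₀I/(2R).
B = (4π×10⁻⁷ × 1.30) / (2 × 0.0214) = 3.82×10⁻⁵ T.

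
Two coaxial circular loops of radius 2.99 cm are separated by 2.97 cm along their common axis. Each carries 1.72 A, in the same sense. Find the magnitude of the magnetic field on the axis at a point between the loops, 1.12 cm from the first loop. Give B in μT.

B ≈ 51.9 μT

Each loop contributes B = μ₀IR²/[2(R²+z²)^(3/2)] on the axis, with z measured from that loop.
Loop 1 (z = 0.0112 m): B₁ = 2.97×10⁻⁵ T. Loop 2 (z = 0.0185 m): B₂ = 2.22×10⁻⁵ T.
The fields add: B = B₁ + B₂ = 5.19×10⁻⁵ T.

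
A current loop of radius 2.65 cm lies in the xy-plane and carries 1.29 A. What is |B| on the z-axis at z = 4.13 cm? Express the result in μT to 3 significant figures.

B ≈ 4.82 μT

On the axis of a circular loop, B = μ₀IR² / [2(R²+z²)^(3/2)].
R² + z² = (0.0265)² + (0.0413)² = 0.002408 m², and (R²+z²)^(3/2) = 1.18×10⁻⁴ m³.
B = (4π×10⁻⁷ × 1.29 × 0.0007022) / (2 × 1.18×10⁻⁴) = 4.82×10⁻⁶ T.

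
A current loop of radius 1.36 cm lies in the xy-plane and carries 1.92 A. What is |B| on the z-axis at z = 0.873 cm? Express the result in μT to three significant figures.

On the axis of a circular loop, B = μ₀IR² / [2(R²+z²)^(3/2)].
R² + z² = (0.0136)² + (0.00873)² = 0.0002612 m², and (R²+z²)^(3/2) = 4.22×10⁻⁶ m³.
B = (4π×10⁻⁷ × 1.92 × 0.000185) / (2 × 4.22×10⁻⁶) = 5.29×10⁻⁵ T.

B ≈ 52.9 μT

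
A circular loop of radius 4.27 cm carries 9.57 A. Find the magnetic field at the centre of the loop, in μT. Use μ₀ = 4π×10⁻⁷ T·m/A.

B ≈ 141 μT

At the centre of a circular loop the Biot–Savart law gives B = μ₀I/(2R).
B = (4π×10⁻⁷ × 9.57) / (2 × 0.0427) = 1.41×10⁻⁴ T.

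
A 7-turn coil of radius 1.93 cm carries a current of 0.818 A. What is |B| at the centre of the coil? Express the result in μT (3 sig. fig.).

B ≈ 186 μT

For an N-turn flat coil, B = Nμ₀I/(2R) with R = 0.0193 m.
B = 7 × 2.66×10⁻⁵ T = 1.86×10⁻⁴ T.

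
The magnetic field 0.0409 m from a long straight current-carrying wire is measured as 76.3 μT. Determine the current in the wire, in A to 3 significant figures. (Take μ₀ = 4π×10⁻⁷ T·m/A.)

I ≈ 15.6 A

For a long straight wire B = μ₀I/(2πd), so I = 2πdB/μ₀.
I = 2π × 0.0409 × 7.63×10⁻⁵ / (4π×10⁻⁷) = 15.6 A.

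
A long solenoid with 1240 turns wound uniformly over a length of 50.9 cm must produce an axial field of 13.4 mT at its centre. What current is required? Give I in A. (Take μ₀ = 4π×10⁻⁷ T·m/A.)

Inside a long solenoid B = μ₀nI with n = 2436 m⁻¹, so I = B/(μ₀n).
I = 1.34×10⁻² / (4π×10⁻⁷ × 2436) = 4.38 A.

I ≈ 4.38 A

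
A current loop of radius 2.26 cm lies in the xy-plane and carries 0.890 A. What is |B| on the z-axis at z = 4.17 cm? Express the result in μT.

On the axis of a circular loop, B = μ₀IR² / [2(R²+z²)^(3/2)].
R² + z² = (0.0226)² + (0.0417)² = 0.00225 m², and (R²+z²)^(3/2) = 1.07×10⁻⁴ m³.
B = (4π×10⁻⁷ × 0.890 × 0.0005108) / (2 × 1.07×10⁻⁴) = 2.68×10⁻⁶ T.

B ≈ 2.68 μT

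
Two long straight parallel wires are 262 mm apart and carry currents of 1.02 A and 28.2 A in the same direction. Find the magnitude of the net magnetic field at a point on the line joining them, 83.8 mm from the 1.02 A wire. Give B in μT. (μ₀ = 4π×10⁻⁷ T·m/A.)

Each long wire gives B = μ₀I/(2πd). Distances are d₁ = 0.0838 m and d₂ = 0.1782 m.
B₁ = 2.43×10⁻⁶ T, B₂ = 3.16×10⁻⁵ T.
Between parallel currents the two contributions point in opposite directions, so they subtract. B = |B₁ − B₂| = |2.43×10⁻⁶ − 3.16×10⁻⁵| = 2.92×10⁻⁵ T.

B ≈ 29.2 μT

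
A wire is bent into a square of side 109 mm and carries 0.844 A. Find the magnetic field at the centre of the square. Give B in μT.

Each side is a finite straight segment at perpendicular distance d = a/(2 tan(π/4)) = 0.0545 m from the centre, with end-angles ±π/4.
One side contributes B₁ = (μ₀I/4πd)·2 sin(π/4) = 2.19×10⁻⁶ T.
All 4 sides add in the same direction: B = 4 × 2.19×10⁻⁶ = 8.76×10⁻⁶ T.

B ≈ 8.76 μT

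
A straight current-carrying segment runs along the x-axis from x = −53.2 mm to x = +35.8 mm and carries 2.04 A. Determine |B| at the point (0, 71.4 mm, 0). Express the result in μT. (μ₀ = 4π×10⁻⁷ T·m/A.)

B ≈ 2.99 μT

For a finite straight segment, B = (μ₀I/4πd)(sinθ₁ + sinθ₂), where θ₁, θ₂ are the angles from the perpendicular to each end.
The perpendicular distance is d = 0.0714 m; the end-offsets along the wire are a = 0.0532 m and b = 0.0358 m.
sinθ₁ = 0.0532/√(0.0532²+0.0714²) = 0.5975; sinθ₂ = 0.0358/√(0.0358²+0.0714²) = 0.4482.
B = (4π×10⁻⁷ × 2.04) / (4π × 0.0714) × (0.5975 + 0.4482) = 2.99×10⁻⁶ T.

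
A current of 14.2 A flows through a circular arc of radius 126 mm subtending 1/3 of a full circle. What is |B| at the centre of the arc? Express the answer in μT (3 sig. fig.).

The Biot–Savart field of a circular arc at its centre is B = μ₀Iφ/(4πR), with φ = 2.094 rad.
B = (4π×10⁻⁷ × 14.2 × 2.094) / (4π × 0.126) = 2.36×10⁻⁵ T.

B ≈ 23.6 μT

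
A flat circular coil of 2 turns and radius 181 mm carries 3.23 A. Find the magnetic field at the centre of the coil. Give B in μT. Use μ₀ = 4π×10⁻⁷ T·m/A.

For an N-turn flat coil, B = Nμ₀I/(2R) with R = 0.181 m.
B = 2 × 1.12×10⁻⁵ T = 2.24×10⁻⁵ T.

B ≈ 22.4 μT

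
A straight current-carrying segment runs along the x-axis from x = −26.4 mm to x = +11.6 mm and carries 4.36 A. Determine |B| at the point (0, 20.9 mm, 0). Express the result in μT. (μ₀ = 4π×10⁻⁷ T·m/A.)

For a finite straight segment, B = (μ₀I/4πd)(sinθ₁ + sinθ₂), where θ₁, θ₂ are the angles from the perpendicular to each end.
The perpendicular distance is d = 0.0209 m; the end-offsets along the wire are a = 0.0264 m and b = 0.0116 m.
sinθ₁ = 0.0264/√(0.0264²+0.0209²) = 0.7840; sinθ₂ = 0.0116/√(0.0116²+0.0209²) = 0.4853.
B = (4π×10⁻⁷ × 4.36) / (4π × 0.0209) × (0.7840 + 0.4853) = 2.65×10⁻⁵ T.

B ≈ 26.5 μT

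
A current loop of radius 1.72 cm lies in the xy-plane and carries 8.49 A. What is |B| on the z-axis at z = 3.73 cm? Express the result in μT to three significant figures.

B ≈ 22.8 μT

On the axis of a circular loop, B = μ₀IR² / [2(R²+z²)^(3/2)].
R² + z² = (0.0172)² + (0.0373)² = 0.001687 m², and (R²+z²)^(3/2) = 6.93×10⁻⁵ m³.
B = (4π×10⁻⁷ × 8.49 × 0.0002958) / (2 × 6.93×10⁻⁵) = 2.28×10⁻⁵ T.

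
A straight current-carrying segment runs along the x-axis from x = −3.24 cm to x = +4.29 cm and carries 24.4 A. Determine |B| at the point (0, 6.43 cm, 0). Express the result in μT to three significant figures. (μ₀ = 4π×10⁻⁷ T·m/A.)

For a finite straight segment, B = (μ₀I/4πd)(sinθ₁ + sinθ₂), where θ₁, θ₂ are the angles from the perpendicular to each end.
The perpendicular distance is d = 0.0643 m; the end-offsets along the wire are a = 0.0324 m and b = 0.0429 m.
sinθ₁ = 0.0324/√(0.0324²+0.0643²) = 0.4500; sinθ₂ = 0.0429/√(0.0429²+0.0643²) = 0.5550.
B = (4π×10⁻⁷ × 24.4) / (4π × 0.0643) × (0.4500 + 0.5550) = 3.81×10⁻⁵ T.

B ≈ 38.1 μT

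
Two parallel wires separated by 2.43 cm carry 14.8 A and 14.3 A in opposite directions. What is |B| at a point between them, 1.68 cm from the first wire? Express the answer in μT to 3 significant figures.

B ≈ 558 μT

Each long wire gives B = μ₀I/(2πd). Distances are d₁ = 0.0168 m and d₂ = 0.0075 m.
B₁ = 1.76×10⁻⁴ T, B₂ = 3.81×10⁻⁴ T.
Between antiparallel currents both contributions point the same way, so they add. B = B₁ + B₂ = 1.76×10⁻⁴ + 3.81×10⁻⁴ = 5.58×10⁻⁴ T.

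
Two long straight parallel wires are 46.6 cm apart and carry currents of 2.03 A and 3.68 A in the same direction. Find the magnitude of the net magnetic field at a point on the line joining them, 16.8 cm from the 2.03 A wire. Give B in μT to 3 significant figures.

Each long wire gives B = μ₀I/(2πd). Distances are d₁ = 0.168 m and d₂ = 0.298 m.
B₁ = 2.42×10⁻⁶ T, B₂ = 2.47×10⁻⁶ T.
Between parallel currents the two contributions point in opposite directions, so they subtract. B = |B₁ − B₂| = |2.42×10⁻⁶ − 2.47×10⁻⁶| = 5.31×10⁻⁸ T.

B ≈ 0.0531 μT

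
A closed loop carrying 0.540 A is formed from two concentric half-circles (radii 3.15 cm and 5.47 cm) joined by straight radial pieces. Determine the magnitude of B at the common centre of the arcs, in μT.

The radial connectors point toward the centre, so dl × r̂ = 0 and they contribute nothing.
Each semicircle gives μ₀I/(4R): inner arc 5.39×10⁻⁶ T, outer arc 3.10×10⁻⁶ T.
The two arcs carry current in opposite angular senses, so their fields oppose: B = |5.39×10⁻⁶ − 3.10×10⁻⁶| = 2.28×10⁻⁶ T.

B ≈ 2.28 μT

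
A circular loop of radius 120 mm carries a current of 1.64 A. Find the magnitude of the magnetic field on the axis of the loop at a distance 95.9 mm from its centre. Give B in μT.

On the axis of a circular loop, B = μ₀IR² / [2(R²+z²)^(3/2)].
R² + z² = (0.12)² + (0.0959)² = 0.0236 m², and (R²+z²)^(3/2) = 3.62×10⁻³ m³.
B = (4π×10⁻⁷ × 1.64 × 0.0144) / (2 × 3.62×10⁻³) = 4.09×10⁻⁶ T.

B ≈ 4.09 μT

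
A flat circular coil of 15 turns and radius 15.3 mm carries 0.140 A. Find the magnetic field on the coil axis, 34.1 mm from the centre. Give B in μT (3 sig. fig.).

B ≈ 5.92 μT

For an N-turn flat coil, B = Nμ₀IR²/[2(R²+z²)^(3/2)] with R = 0.0153 m, z = 0.0341 m.
B = 15 × 3.94×10⁻⁷ T = 5.92×10⁻⁶ T.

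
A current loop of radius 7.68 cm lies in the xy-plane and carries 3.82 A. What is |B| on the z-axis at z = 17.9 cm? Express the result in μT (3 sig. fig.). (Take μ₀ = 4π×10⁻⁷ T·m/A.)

B ≈ 1.92 μT

On the axis of a circular loop, B = μ₀IR² / [2(R²+z²)^(3/2)].
R² + z² = (0.0768)² + (0.179)² = 0.03794 m², and (R²+z²)^(3/2) = 7.39×10⁻³ m³.
B = (4π×10⁻⁷ × 3.82 × 0.005898) / (2 × 7.39×10⁻³) = 1.92×10⁻⁶ T.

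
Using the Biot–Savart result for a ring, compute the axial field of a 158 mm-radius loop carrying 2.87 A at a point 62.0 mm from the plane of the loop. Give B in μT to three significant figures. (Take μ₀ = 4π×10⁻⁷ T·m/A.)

B ≈ 9.21 μT

On the axis of a circular loop, B = μ₀IR² / [2(R²+z²)^(3/2)].
R² + z² = (0.158)² + (0.062)² = 0.02881 m², and (R²+z²)^(3/2) = 4.89×10⁻³ m³.
B = (4π×10⁻⁷ × 2.87 × 0.02496) / (2 × 4.89×10⁻³) = 9.21×10⁻⁶ T.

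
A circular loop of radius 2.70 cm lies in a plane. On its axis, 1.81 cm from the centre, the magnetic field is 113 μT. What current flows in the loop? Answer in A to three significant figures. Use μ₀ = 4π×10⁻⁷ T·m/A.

I ≈ 8.47 A

On the axis of a loop, B = μ₀IR²/[2(R²+z²)^(3/2)], so I = 2B(R²+z²)^(3/2)/(μ₀R²).
R² + z² = 0.000729 + 0.0003276 = 0.001057 m²; raised to 3/2 gives 3.43×10⁻⁵ m³.
I = 2 × 1.13×10⁻⁴ × 3.43×10⁻⁵ / (1.26×10⁻⁶ × 0.000729) = 8.47 A.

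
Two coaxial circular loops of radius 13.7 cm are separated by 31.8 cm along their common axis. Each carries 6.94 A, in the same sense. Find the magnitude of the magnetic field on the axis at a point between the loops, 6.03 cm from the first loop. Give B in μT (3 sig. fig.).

Each loop contributes B = μ₀IR²/[2(R²+z²)^(3/2)] on the axis, with z measured from that loop.
Loop 1 (z = 0.0603 m): B₁ = 2.44×10⁻⁵ T. Loop 2 (z = 0.2577 m): B₂ = 3.29×10⁻⁶ T.
The fields add: B = B₁ + B₂ = 2.77×10⁻⁵ T.

B ≈ 27.7 μT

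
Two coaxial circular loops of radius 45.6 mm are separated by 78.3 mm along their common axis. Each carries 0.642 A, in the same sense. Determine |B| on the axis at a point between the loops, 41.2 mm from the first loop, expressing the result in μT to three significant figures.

Each loop contributes B = μ₀IR²/[2(R²+z²)^(3/2)] on the axis, with z measured from that loop.
Loop 1 (z = 0.0412 m): B₁ = 3.61×10⁻⁶ T. Loop 2 (z = 0.0371 m): B₂ = 4.13×10⁻⁶ T.
The fields add: B = B₁ + B₂ = 7.74×10⁻⁶ T.

B ≈ 7.74 μT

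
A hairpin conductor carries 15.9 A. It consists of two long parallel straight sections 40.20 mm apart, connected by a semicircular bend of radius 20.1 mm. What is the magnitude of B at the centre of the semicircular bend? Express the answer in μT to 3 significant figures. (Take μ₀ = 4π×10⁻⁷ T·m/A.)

B ≈ 407 μT

The semicircular arc contributes B_arc = μ₀I·π/(4πR) = μ₀I/(4R) = 2.49×10⁻⁴ T.
Each semi-infinite lead is at perpendicular distance R = 0.0201 m from the centre, with the perpendicular foot at its near end, so it contributes μ₀I/(4πR); both point the same way, together 1.58×10⁻⁴ T.
Arc and leads all point the same direction: B = 2.49×10⁻⁴ + 1.58×10⁻⁴ = 4.07×10⁻⁴ T.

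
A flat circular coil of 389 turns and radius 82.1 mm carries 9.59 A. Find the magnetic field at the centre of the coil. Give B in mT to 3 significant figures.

For an N-turn flat coil, B = Nμ₀I/(2R) with R = 0.0821 m.
B = 389 × 7.34×10⁻⁵ T = 2.85×10⁻² T.

B ≈ 28.5 mT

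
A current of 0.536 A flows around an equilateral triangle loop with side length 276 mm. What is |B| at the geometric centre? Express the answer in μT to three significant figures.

Each side is a finite straight segment at perpendicular distance d = a/(2 tan(π/3)) = 0.07967 m from the centre, with end-angles ±π/3.
One side contributes B₁ = (μ₀I/4πd)·2 sin(π/3) = 1.17×10⁻⁶ T.
All 3 sides add in the same direction: B = 3 × 1.17×10⁻⁶ = 3.50×10⁻⁶ T.

B ≈ 3.50 μT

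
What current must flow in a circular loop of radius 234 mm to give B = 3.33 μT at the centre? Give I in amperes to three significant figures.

At the centre of a circular loop B = μ₀I/(2R), so I = 2RB/μ₀.
With R = 0.234 m, I = 2 × 0.234 × 3.33×10⁻⁶ / (4π×10⁻⁷) = 1.24 A.

I ≈ 1.24 A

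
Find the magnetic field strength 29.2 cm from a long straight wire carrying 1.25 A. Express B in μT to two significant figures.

B ≈ 0.86 μT

For an infinitely long straight wire, B = μ₀I/(2πd).
B = (4π×10⁻⁷ × 1.25) / (2π × 0.292) = 8.56×10⁻⁷ T.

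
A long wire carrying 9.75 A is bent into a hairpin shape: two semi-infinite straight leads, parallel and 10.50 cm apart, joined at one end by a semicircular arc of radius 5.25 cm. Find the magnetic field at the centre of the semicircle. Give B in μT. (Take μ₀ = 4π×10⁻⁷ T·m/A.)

B ≈ 95.5 μT

The semicircular arc contributes B_arc = μ₀I·π/(4πR) = μ₀I/(4R) = 5.83×10⁻⁵ T.
Each semi-infinite lead is at perpendicular distance R = 0.0525 m from the centre, with the perpendicular foot at its near end, so it contributes μ₀I/(4πR); both point the same way, together 3.71×10⁻⁵ T.
Arc and leads all point the same direction: B = 5.83×10⁻⁵ + 3.71×10⁻⁵ = 9.55×10⁻⁵ T.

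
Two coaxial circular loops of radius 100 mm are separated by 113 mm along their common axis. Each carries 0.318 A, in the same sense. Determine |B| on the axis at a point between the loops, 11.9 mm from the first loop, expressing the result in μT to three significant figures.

Each loop contributes B = μ₀IR²/[2(R²+z²)^(3/2)] on the axis, with z measured from that loop.
Loop 1 (z = 0.0119 m): B₁ = 1.96×10⁻⁶ T. Loop 2 (z = 0.1011 m): B₂ = 6.95×10⁻⁷ T.
The fields add: B = B₁ + B₂ = 2.65×10⁻⁶ T.

B ≈ 2.65 μT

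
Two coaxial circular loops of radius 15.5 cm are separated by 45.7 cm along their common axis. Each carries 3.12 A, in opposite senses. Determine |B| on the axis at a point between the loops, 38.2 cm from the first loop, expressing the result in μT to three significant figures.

Each loop contributes B = μ₀IR²/[2(R²+z²)^(3/2)] on the axis, with z measured from that loop.
Loop 1 (z = 0.382 m): B₁ = 6.72×10⁻⁷ T. Loop 2 (z = 0.075 m): B₂ = 9.22×10⁻⁶ T.
The fields oppose: B = |B₁ − B₂| = 8.55×10⁻⁶ T.

B ≈ 8.55 μT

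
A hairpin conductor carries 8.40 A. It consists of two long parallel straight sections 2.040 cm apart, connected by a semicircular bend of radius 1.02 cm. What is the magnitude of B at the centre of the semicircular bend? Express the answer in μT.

The semicircular arc contributes B_arc = μ₀I·π/(4πR) = μ₀I/(4R) = 2.59×10⁻⁴ T.
Each semi-infinite lead is at perpendicular distance R = 0.0102 m from the centre, with the perpendicular foot at its near end, so it contributes μ₀I/(4πR); both point the same way, together 1.65×10⁻⁴ T.
Arc and leads all point the same direction: B = 2.59×10⁻⁴ + 1.65×10⁻⁴ = 4.23×10⁻⁴ T.

B ≈ 423 μT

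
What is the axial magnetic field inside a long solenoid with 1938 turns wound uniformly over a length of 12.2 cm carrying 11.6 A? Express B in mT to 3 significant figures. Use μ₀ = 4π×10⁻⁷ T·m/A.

B ≈ 232 mT

Inside a long solenoid, B = μ₀nI with n = 1.589×10⁴ turns/m.
B = 4π×10⁻⁷ × 1.589×10⁴ × 11.6 = 0.232 T.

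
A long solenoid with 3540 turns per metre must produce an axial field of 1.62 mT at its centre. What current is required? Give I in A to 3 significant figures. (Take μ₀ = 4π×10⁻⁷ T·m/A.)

Inside a long solenoid B = μ₀nI with n = 3540 m⁻¹, so I = B/(μ₀n).
I = 1.62×10⁻³ / (4π×10⁻⁷ × 3540) = 0.364 A.

I ≈ 0.364 A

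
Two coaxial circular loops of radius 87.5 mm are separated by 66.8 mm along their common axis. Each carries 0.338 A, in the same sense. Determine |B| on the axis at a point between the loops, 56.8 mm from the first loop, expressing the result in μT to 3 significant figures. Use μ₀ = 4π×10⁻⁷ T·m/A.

B ≈ 3.81 μT

Each loop contributes B = μ₀IR²/[2(R²+z²)^(3/2)] on the axis, with z measured from that loop.
Loop 1 (z = 0.0568 m): B₁ = 1.43×10⁻⁶ T. Loop 2 (z = 0.01 m): B₂ = 2.38×10⁻⁶ T.
The fields add: B = B₁ + B₂ = 3.81×10⁻⁶ T.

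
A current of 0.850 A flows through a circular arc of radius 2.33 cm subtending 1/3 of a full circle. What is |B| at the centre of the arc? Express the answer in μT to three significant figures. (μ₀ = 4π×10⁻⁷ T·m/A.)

The Biot–Savart field of a circular arc at its centre is B = μ₀Iφ/(4πR), with φ = 2.094 rad.
B = (4π×10⁻⁷ × 0.850 × 2.094) / (4π × 0.0233) = 7.64×10⁻⁶ T.

B ≈ 7.64 μT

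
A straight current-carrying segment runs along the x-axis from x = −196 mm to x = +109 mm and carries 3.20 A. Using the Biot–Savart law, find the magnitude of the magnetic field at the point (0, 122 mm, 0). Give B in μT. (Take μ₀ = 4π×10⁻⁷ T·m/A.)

For a finite straight segment, B = (μ₀I/4πd)(sinθ₁ + sinθ₂), where θ₁, θ₂ are the angles from the perpendicular to each end.
The perpendicular distance is d = 0.122 m; the end-offsets along the wire are a = 0.196 m and b = 0.109 m.
sinθ₁ = 0.196/√(0.196²+0.122²) = 0.8490; sinθ₂ = 0.109/√(0.109²+0.122²) = 0.6663.
B = (4π×10⁻⁷ × 3.20) / (4π × 0.122) × (0.8490 + 0.6663) = 3.97×10⁻⁶ T.

B ≈ 3.97 μT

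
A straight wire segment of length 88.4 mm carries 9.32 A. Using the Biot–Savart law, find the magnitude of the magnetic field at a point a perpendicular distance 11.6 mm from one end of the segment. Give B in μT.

For a finite straight segment, B = (μ₀I/4πd)(sinθ₁ + sinθ₂), where θ₁, θ₂ are the angles from the perpendicular to each end.
The perpendicular foot is at one end, so the two end-offsets along the wire are 0 and L = 0.0884 m.
sinθ₁ = 0/√(0²+0.0116²) = 0.0000; sinθ₂ = 0.0884/√(0.0884²+0.0116²) = 0.9915.
B = (4π×10⁻⁷ × 9.32) / (4π × 0.0116) × (0.0000 + 0.9915) = 7.97×10⁻⁵ T.

B ≈ 79.7 μT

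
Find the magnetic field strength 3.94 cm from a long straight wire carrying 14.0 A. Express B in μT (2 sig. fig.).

For an infinitely long straight wire, B = μ₀I/(2πd).
B = (4π×10⁻⁷ × 14.0) / (2π × 0.0394) = 7.11×10⁻⁵ T.

B ≈ 71 μT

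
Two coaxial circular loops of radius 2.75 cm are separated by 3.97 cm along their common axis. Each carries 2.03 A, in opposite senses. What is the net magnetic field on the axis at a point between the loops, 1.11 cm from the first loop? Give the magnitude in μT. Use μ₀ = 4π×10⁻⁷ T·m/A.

B ≈ 21.5 μT

Each loop contributes B = μ₀IR²/[2(R²+z²)^(3/2)] on the axis, with z measured from that loop.
Loop 1 (z = 0.0111 m): B₁ = 3.70×10⁻⁵ T. Loop 2 (z = 0.0286 m): B₂ = 1.54×10⁻⁵ T.
The fields oppose: B = |B₁ − B₂| = 2.15×10⁻⁵ T.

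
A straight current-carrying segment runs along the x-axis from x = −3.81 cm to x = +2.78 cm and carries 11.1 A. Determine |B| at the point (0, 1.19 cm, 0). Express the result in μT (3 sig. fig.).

B ≈ 175 μT

For a finite straight segment, B = (μ₀I/4πd)(sinθ₁ + sinθ₂), where θ₁, θ₂ are the angles from the perpendicular to each end.
The perpendicular distance is d = 0.0119 m; the end-offsets along the wire are a = 0.0381 m and b = 0.0278 m.
sinθ₁ = 0.0381/√(0.0381²+0.0119²) = 0.9545; sinθ₂ = 0.0278/√(0.0278²+0.0119²) = 0.9193.
B = (4π×10⁻⁷ × 11.1) / (4π × 0.0119) × (0.9545 + 0.9193) = 1.75×10⁻⁴ T.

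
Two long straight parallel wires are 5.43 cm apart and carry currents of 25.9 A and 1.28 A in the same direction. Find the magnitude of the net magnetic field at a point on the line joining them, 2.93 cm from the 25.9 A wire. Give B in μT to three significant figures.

B ≈ 167 μT

Each long wire gives B = μ₀I/(2πd). Distances are d₁ = 0.0293 m and d₂ = 0.025 m.
B₁ = 1.77×10⁻⁴ T, B₂ = 1.02×10⁻⁵ T.
Between parallel currents the two contributions point in opposite directions, so they subtract. B = |B₁ − B₂| = |1.77×10⁻⁴ − 1.02×10⁻⁵| = 1.67×10⁻⁴ T.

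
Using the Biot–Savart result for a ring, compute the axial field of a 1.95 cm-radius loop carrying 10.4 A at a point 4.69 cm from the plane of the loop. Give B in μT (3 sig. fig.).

On the axis of a circular loop, B = μ₀IR² / [2(R²+z²)^(3/2)].
R² + z² = (0.0195)² + (0.0469)² = 0.00258 m², and (R²+z²)^(3/2) = 1.31×10⁻⁴ m³.
B = (4π×10⁻⁷ × 10.4 × 0.0003802) / (2 × 1.31×10⁻⁴) = 1.90×10⁻⁵ T.

B ≈ 19.0 μT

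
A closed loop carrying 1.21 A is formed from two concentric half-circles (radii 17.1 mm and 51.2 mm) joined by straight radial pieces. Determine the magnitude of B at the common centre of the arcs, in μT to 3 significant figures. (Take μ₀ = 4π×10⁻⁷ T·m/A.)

B ≈ 14.8 μT

The radial connectors point toward the centre, so dl × r̂ = 0 and they contribute nothing.
Each semicircle gives μ₀I/(4R): inner arc 2.22×10⁻⁵ T, outer arc 7.42×10⁻⁶ T.
The two arcs carry current in opposite angular senses, so their fields oppose: B = |2.22×10⁻⁵ − 7.42×10⁻⁶| = 1.48×10⁻⁵ T.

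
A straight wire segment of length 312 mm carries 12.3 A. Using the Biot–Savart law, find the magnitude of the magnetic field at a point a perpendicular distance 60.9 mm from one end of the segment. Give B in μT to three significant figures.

B ≈ 19.8 μT

For a finite straight segment, B = (μ₀I/4πd)(sinθ₁ + sinθ₂), where θ₁, θ₂ are the angles from the perpendicular to each end.
The perpendicular foot is at one end, so the two end-offsets along the wire are 0 and L = 0.312 m.
sinθ₁ = 0/√(0²+0.0609²) = 0.0000; sinθ₂ = 0.312/√(0.312²+0.0609²) = 0.9815.
B = (4π×10⁻⁷ × 12.3) / (4π × 0.0609) × (0.0000 + 0.9815) = 1.98×10⁻⁵ T.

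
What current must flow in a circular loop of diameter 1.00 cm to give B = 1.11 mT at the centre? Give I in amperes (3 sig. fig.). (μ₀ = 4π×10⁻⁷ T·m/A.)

At the centre of a circular loop B = μ₀I/(2R), so I = 2RB/μ₀.
With R = 0.005 m, I = 2 × 0.005 × 1.11×10⁻³ / (4π×10⁻⁷) = 8.83 A.

I ≈ 8.83 A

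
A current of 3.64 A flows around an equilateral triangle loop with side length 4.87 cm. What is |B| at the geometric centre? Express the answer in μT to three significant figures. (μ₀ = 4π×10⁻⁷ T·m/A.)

B ≈ 135 μT

Each side is a finite straight segment at perpendicular distance d = a/(2 tan(π/3)) = 0.01406 m from the centre, with end-angles ±π/3.
One side contributes B₁ = (μ₀I/4πd)·2 sin(π/3) = 4.48×10⁻⁵ T.
All 3 sides add in the same direction: B = 3 × 4.48×10⁻⁵ = 1.35×10⁻⁴ T.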